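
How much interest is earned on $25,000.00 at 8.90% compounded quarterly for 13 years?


Compound interest earned = final amount − principal.
A = P(1 + r/n)^(nt) = $25,000.00 × (1 + 0.089/4)^(4 × 13) = $78,507.33
Interest = A − P = $78,507.33 − $25,000.00 = $53,507.33

Interest = A - P = $53,507.33


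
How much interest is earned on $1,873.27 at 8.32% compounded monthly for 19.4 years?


Compound interest earned = final amount − principal.
A = P(1 + r/n)^(nt) = $1,873.27 × (1 + 0.0832/12)^(12 × 19.4) = $9,357.67
Interest = A − P = $9,357.67 − $1,873.27 = $7,484.40

Interest = A - P = $7,484.40


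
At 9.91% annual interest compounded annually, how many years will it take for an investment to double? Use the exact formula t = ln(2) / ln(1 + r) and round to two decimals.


Doubling condition: (1 + r)^t = 2
Take ln of both sides: t × ln(1 + r) = ln(2)
t = ln(2) / ln(1 + r)
t = 0.693147 / 0.094492
t = 7.34

t = ln(2) / ln(1 + r) = 7.34 years


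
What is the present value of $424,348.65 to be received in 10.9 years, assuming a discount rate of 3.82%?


Present value formula: PV = FV / (1 + r)^t
PV = $424,348.65 / (1 + 0.0382)^10.9
PV = $424,348.65 / 1.5047459
PV = $282,006.85

PV = FV / (1 + r)^t = $282,006.85


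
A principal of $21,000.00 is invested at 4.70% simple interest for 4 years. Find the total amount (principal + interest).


Total amount formula: A = P(1 + rt) = P + P·r·t
Interest: I = P × r × t = $21,000.00 × 0.047 × 4 = $3,948.00
A = P + I = $21,000.00 + $3,948.00 = $24,948.00

A = P + I = P(1 + rt) = $24,948.00


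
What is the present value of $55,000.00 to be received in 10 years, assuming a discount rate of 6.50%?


Present value formula: PV = FV / (1 + r)^t
PV = $55,000.00 / (1 + 0.065)^10
PV = $55,000.00 / 1.8771375
PV = $29,299.93

PV = FV / (1 + r)^t = $29,299.93


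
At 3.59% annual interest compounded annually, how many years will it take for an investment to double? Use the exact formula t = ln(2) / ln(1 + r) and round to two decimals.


Doubling condition: (1 + r)^t = 2
Take ln of both sides: t × ln(1 + r) = ln(2)
t = ln(2) / ln(1 + r)
t = 0.693147 / 0.035271
t = 19.65

t = ln(2) / ln(1 + r) = 19.65 years


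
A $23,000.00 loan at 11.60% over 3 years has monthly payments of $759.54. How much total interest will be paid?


Total paid over the life of the loan = PMT × n.
Total paid = $759.54 × 36 = $27,343.44
Total interest = total paid − principal = $27,343.44 − $23,000.00 = $4,343.44

Total interest = (PMT × n) - PV = $4,343.44


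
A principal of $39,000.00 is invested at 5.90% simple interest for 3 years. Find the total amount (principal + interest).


Total amount formula: A = P(1 + rt) = P + P·r·t
Interest: I = P × r × t = $39,000.00 × 0.059 × 3 = $6,903.00
A = P + I = $39,000.00 + $6,903.00 = $45,903.00

A = P + I = P(1 + rt) = $45,903.00


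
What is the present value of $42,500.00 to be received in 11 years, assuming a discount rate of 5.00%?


Present value formula: PV = FV / (1 + r)^t
PV = $42,500.00 / (1 + 0.05)^11
PV = $42,500.00 / 1.710339
PV = $24,848.87

PV = FV / (1 + r)^t = $24,848.87


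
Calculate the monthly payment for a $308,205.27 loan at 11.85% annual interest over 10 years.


Loan payment formula: PMT = PV × r / (1 − (1 + r)^(−n))
Monthly rate r = 0.1185/12 = 0.009875, n = 120 months
Denominator: 1 − (1 + 0.1185/12)^(−120) = 0.692471
PMT = $308,205.27 × (0.1185/12) / 0.692471
PMT = $4,395.17 per month

PMT = PV × r / (1-(1+r)^(-n)) = $4,395.17/month


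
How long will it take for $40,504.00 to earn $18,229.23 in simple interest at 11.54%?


Rearrange the simple interest formula for t:
I = P × r × t  ⇒  t = I / (P × r)
t = $18,229.23 / ($40,504.00 × 0.1154)
t = 3.9

t = I/(P×r) = 3.9 years


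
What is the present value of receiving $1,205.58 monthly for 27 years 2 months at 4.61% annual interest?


Present value of an ordinary annuity: PV = PMT × (1 − (1 + r)^(−n)) / r
Monthly rate r = 0.0461/12 ≈ 0.00384167, n = 326
PV = $1,205.58 × (1 − (1 + 0.0461/12)^(−326)) / (0.0461/12)
PV = $1,205.58 × 185.724229
PV = $223,905.42

PV = PMT × (1-(1+r)^(-n))/r = $223,905.42


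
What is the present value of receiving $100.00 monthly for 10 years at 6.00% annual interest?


Present value of an ordinary annuity: PV = PMT × (1 − (1 + r)^(−n)) / r
Monthly rate r = 0.06/12 = 0.005, n = 120
PV = $100.00 × (1 − (1 + 0.06/12)^(−120)) / (0.06/12)
PV = $100.00 × 90.073453
PV = $9,007.35

PV = PMT × (1-(1+r)^(-n))/r = $9,007.35


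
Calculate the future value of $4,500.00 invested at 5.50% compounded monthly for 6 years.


Compound interest formula: A = P(1 + r/n)^(nt)
A = $4,500.00 × (1 + 0.055/12)^(12 × 6)
Growth factor: (1 + 0.055/12)^72 = 1.389920
A = $4,500.00 × 1.389920
A = $6,254.64

A = P(1 + r/n)^(nt) = $6,254.64


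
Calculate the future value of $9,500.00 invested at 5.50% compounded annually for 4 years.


Compound interest formula: A = P(1 + r/n)^(nt)
A = $9,500.00 × (1 + 0.055/1)^(1 × 4)
Growth factor: (1 + 0.055/1)^4 = 1.2388247
A = $9,500.00 × 1.2388247
A = $11,768.83

A = P(1 + r/n)^(nt) = $11,768.83


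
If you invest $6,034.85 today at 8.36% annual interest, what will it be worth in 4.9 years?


Future value formula: FV = PV × (1 + r)^t
FV = $6,034.85 × (1 + 0.0836)^4.9
FV = $6,034.85 × 1.482034
FV = $8,943.85

FV = PV × (1 + r)^t = $8,943.85


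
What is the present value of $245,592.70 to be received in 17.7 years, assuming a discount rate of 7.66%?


Present value formula: PV = FV / (1 + r)^t
PV = $245,592.70 / (1 + 0.0766)^17.7
PV = $245,592.70 / 3.692857
PV = $66,504.80

PV = FV / (1 + r)^t = $66,504.80


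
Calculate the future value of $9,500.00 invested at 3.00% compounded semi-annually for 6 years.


Compound interest formula: A = P(1 + r/n)^(nt)
A = $9,500.00 × (1 + 0.03/2)^(2 × 6)
Growth factor: (1 + 0.03/2)^12 = 1.195618
A = $9,500.00 × 1.195618
A = $11,358.37

A = P(1 + r/n)^(nt) = $11,358.37


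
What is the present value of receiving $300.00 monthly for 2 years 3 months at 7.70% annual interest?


Present value of an ordinary annuity: PV = PMT × (1 − (1 + r)^(−n)) / r
Monthly rate r = 0.077/12 ≈ 0.00641667, n = 27
PV = $300.00 × (1 − (1 + 0.077/12)^(−27)) / (0.077/12)
PV = $300.00 × 24.717987
PV = $7,415.40

PV = PMT × (1-(1+r)^(-n))/r = $7,415.40


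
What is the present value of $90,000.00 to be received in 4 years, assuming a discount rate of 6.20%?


Present value formula: PV = FV / (1 + r)^t
PV = $90,000.00 / (1 + 0.062)^4
PV = $90,000.00 / 1.2720321
PV = $70,752.93

PV = FV / (1 + r)^t = $70,752.93


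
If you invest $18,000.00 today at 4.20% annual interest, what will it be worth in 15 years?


Future value formula: FV = PV × (1 + r)^t
FV = $18,000.00 × (1 + 0.042)^15
FV = $18,000.00 × 1.853599
FV = $33,364.78

FV = PV × (1 + r)^t = $33,364.78


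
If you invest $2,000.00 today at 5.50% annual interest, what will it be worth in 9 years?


Future value formula: FV = PV × (1 + r)^t
FV = $2,000.00 × (1 + 0.055)^9
FV = $2,000.00 × 1.619094
FV = $3,238.19

FV = PV × (1 + r)^t = $3,238.19


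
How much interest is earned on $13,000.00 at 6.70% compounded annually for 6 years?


Compound interest earned = final amount − principal.
A = P(1 + r/n)^(nt) = $13,000.00 × (1 + 0.067/1)^(1 × 6) = $19,183.59
Interest = A − P = $19,183.59 − $13,000.00 = $6,183.59

Interest = A - P = $6,183.59


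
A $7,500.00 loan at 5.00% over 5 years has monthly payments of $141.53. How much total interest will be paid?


Total paid over the life of the loan = PMT × n.
Total paid = $141.53 × 60 = $8,491.80
Total interest = total paid − principal = $8,491.80 − $7,500.00 = $991.80

Total interest = (PMT × n) - PV = $991.80


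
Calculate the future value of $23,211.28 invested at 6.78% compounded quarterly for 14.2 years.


Compound interest formula: A = P(1 + r/n)^(nt)
A = $23,211.28 × (1 + 0.0678/4)^(4 × 14.2)
Growth factor: (1 + 0.0678/4)^56.8 = 2.5978694
A = $23,211.28 × 2.5978694
A = $60,299.87

A = P(1 + r/n)^(nt) = $60,299.87


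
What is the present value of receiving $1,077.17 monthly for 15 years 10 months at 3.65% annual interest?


Present value of an ordinary annuity: PV = PMT × (1 − (1 + r)^(−n)) / r
Monthly rate r = 0.0365/12 ≈ 0.00304167, n = 190
PV = $1,077.17 × (1 − (1 + 0.0365/12)^(−190)) / (0.0365/12)
PV = $1,077.17 × 144.145189
PV = $155,268.87

PV = PMT × (1-(1+r)^(-n))/r = $155,268.87


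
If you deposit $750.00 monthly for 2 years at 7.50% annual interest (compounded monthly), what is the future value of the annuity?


Future value of an ordinary annuity: FV = PMT × ((1 + r)^n − 1) / r
Monthly rate r = 0.075/12 = 0.00625, n = 24
FV = $750.00 × ((1 + 0.075/12)^24 − 1) / (0.075/12)
FV = $750.00 × 25.806723
FV = $19,355.04

FV = PMT × ((1+r)^n - 1)/r = $19,355.04


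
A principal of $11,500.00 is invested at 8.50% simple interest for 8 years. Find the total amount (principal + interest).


Total amount formula: A = P(1 + rt) = P + P·r·t
Interest: I = P × r × t = $11,500.00 × 0.085 × 8 = $7,820.00
A = P + I = $11,500.00 + $7,820.00 = $19,320.00

A = P + I = P(1 + rt) = $19,320.00


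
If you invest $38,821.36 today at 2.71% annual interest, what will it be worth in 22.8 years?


Future value formula: FV = PV × (1 + r)^t
FV = $38,821.36 × (1 + 0.0271)^22.8
FV = $38,821.36 × 1.83979835
FV = $71,423.47

FV = PV × (1 + r)^t = $71,423.47


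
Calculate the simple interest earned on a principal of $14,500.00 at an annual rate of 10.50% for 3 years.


Simple interest formula: I = P × r × t
I = $14,500.00 × 0.105 × 3
I = $4,567.50

I = P × r × t = $4,567.50


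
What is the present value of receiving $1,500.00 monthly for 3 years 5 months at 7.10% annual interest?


Present value of an ordinary annuity: PV = PMT × (1 − (1 + r)^(−n)) / r
Monthly rate r = 0.071/12 ≈ 0.00591667, n = 41
PV = $1,500.00 × (1 − (1 + 0.071/12)^(−41)) / (0.071/12)
PV = $1,500.00 × 36.311085
PV = $54,466.63

PV = PMT × (1-(1+r)^(-n))/r = $54,466.63


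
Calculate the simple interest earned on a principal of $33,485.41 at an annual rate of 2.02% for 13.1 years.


Simple interest formula: I = P × r × t
I = $33,485.41 × 0.0202 × 13.1
I = $8,860.91

I = P × r × t = $8,860.91


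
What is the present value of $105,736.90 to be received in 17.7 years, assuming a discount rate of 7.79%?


Present value formula: PV = FV / (1 + r)^t
PV = $105,736.90 / (1 + 0.0779)^17.7
PV = $105,736.90 / 3.772584
PV = $28,027.71

PV = FV / (1 + r)^t = $28,027.71


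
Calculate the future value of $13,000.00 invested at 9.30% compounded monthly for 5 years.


Compound interest formula: A = P(1 + r/n)^(nt)
A = $13,000.00 × (1 + 0.093/12)^(12 × 5)
Growth factor: (1 + 0.093/12)^60 = 1.589163
A = $13,000.00 × 1.589163
A = $20,659.12

A = P(1 + r/n)^(nt) = $20,659.12


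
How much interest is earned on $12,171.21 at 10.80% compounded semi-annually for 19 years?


Compound interest earned = final amount − principal.
A = P(1 + r/n)^(nt) = $12,171.21 × (1 + 0.108/2)^(2 × 19) = $89,800.13
Interest = A − P = $89,800.13 − $12,171.21 = $77,628.92

Interest = A - P = $77,628.92


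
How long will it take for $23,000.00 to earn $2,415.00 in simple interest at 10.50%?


Rearrange the simple interest formula for t:
I = P × r × t  ⇒  t = I / (P × r)
t = $2,415.00 / ($23,000.00 × 0.105)
t = 1

t = I/(P×r) = 1 year


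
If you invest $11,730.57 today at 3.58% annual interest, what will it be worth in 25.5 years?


Future value formula: FV = PV × (1 + r)^t
FV = $11,730.57 × (1 + 0.0358)^25.5
FV = $11,730.57 × 2.4520856
FV = $28,764.36

FV = PV × (1 + r)^t = $28,764.36


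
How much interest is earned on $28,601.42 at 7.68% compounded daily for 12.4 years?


Compound interest earned = final amount − principal.
A = P(1 + r/n)^(nt) = $28,601.42 × (1 + 0.0768/365)^(365 × 12.4) = $74,119.32
Interest = A − P = $74,119.32 − $28,601.42 = $45,517.90

Interest = A - P = $45,517.90


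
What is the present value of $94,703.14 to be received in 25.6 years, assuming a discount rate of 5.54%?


Present value formula: PV = FV / (1 + r)^t
PV = $94,703.14 / (1 + 0.0554)^25.6
PV = $94,703.14 / 3.976285
PV = $23,816.99

PV = FV / (1 + r)^t = $23,816.99


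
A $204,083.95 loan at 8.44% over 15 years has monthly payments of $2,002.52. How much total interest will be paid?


Total paid over the life of the loan = PMT × n.
Total paid = $2,002.52 × 180 = $360,453.60
Total interest = total paid − principal = $360,453.60 − $204,083.95 = $156,369.65

Total interest = (PMT × n) - PV = $156,369.65


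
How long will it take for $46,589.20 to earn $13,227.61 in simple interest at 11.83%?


Rearrange the simple interest formula for t:
I = P × r × t  ⇒  t = I / (P × r)
t = $13,227.61 / ($46,589.20 × 0.1183)
t = 2.4

t = I/(P×r) = 2.4 years


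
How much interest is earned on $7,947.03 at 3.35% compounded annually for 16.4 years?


Compound interest earned = final amount − principal.
A = P(1 + r/n)^(nt) = $7,947.03 × (1 + 0.0335/1)^(1 × 16.4) = $13,642.59
Interest = A − P = $13,642.59 − $7,947.03 = $5,695.56

Interest = A - P = $5,695.56


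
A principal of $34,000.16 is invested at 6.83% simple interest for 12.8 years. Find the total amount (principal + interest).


Total amount formula: A = P(1 + rt) = P + P·r·t
Interest: I = P × r × t = $34,000.16 × 0.0683 × 12.8 = $29,724.30
A = P + I = $34,000.16 + $29,724.30 = $63,724.46

A = P + I = P(1 + rt) = $63,724.46


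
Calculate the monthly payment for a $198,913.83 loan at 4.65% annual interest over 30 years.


Loan payment formula: PMT = PV × r / (1 − (1 + r)^(−n))
Monthly rate r = 0.0465/12 = 0.003875, n = 360 months
Denominator: 1 − (1 + 0.0465/12)^(−360) = 0.751498
PMT = $198,913.83 × (0.0465/12) / 0.751498
PMT = $1,025.67 per month

PMT = PV × r / (1-(1+r)^(-n)) = $1,025.67/month


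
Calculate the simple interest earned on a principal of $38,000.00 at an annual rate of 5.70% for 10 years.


Simple interest formula: I = P × r × t
I = $38,000.00 × 0.057 × 10
I = $21,660.00

I = P × r × t = $21,660.00


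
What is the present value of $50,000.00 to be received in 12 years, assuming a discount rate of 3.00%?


Present value formula: PV = FV / (1 + r)^t
PV = $50,000.00 / (1 + 0.03)^12
PV = $50,000.00 / 1.425761
PV = $35,068.99

PV = FV / (1 + r)^t = $35,068.99


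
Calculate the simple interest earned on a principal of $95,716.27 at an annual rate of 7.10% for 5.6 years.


Simple interest formula: I = P × r × t
I = $95,716.27 × 0.071 × 5.6
I = $38,056.79

I = P × r × t = $38,056.79


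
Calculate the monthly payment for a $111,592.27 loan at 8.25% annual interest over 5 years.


Loan payment formula: PMT = PV × r / (1 − (1 + r)^(−n))
Monthly rate r = 0.0825/12 = 0.006875, n = 60 months
Denominator: 1 − (1 + 0.0825/12)^(−60) = 0.337072
PMT = $111,592.27 × (0.0825/12) / 0.337072
PMT = $2,276.06 per month

PMT = PV × r / (1-(1+r)^(-n)) = $2,276.06/month


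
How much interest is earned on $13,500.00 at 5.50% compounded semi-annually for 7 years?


Compound interest earned = final amount − principal.
A = P(1 + r/n)^(nt) = $13,500.00 × (1 + 0.055/2)^(2 × 7) = $19,736.92
Interest = A − P = $19,736.92 − $13,500.00 = $6,236.92

Interest = A - P = $6,236.92


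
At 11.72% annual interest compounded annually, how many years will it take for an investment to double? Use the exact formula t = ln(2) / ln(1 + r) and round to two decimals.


Doubling condition: (1 + r)^t = 2
Take ln of both sides: t × ln(1 + r) = ln(2)
t = ln(2) / ln(1 + r)
t = 0.693147 / 0.110826
t = 6.25

t = ln(2) / ln(1 + r) = 6.25 years


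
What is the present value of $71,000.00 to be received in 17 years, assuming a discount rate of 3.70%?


Present value formula: PV = FV / (1 + r)^t
PV = $71,000.00 / (1 + 0.037)^17
PV = $71,000.00 / 1.8545513
PV = $38,284.19

PV = FV / (1 + r)^t = $38,284.19


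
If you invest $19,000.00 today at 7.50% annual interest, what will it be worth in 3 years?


Future value formula: FV = PV × (1 + r)^t
FV = $19,000.00 × (1 + 0.075)^3
FV = $19,000.00 × 1.242297
FV = $23,603.64

FV = PV × (1 + r)^t = $23,603.64


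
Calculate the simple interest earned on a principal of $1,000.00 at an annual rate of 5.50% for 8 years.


Simple interest formula: I = P × r × t
I = $1,000.00 × 0.055 × 8
I = $440.00

I = P × r × t = $440.00


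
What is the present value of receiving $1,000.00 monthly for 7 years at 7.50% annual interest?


Present value of an ordinary annuity: PV = PMT × (1 − (1 + r)^(−n)) / r
Monthly rate r = 0.075/12 = 0.00625, n = 84
PV = $1,000.00 × (1 − (1 + 0.075/12)^(−84)) / (0.075/12)
PV = $1,000.00 × 65.196376
PV = $65,196.38

PV = PMT × (1-(1+r)^(-n))/r = $65,196.38


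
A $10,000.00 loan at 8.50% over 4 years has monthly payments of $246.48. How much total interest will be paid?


Total paid over the life of the loan = PMT × n.
Total paid = $246.48 × 48 = $11,831.04
Total interest = total paid − principal = $11,831.04 − $10,000.00 = $1,831.04

Total interest = (PMT × n) - PV = $1,831.04


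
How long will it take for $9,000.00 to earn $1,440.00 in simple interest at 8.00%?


Rearrange the simple interest formula for t:
I = P × r × t  ⇒  t = I / (P × r)
t = $1,440.00 / ($9,000.00 × 0.08)
t = 2

t = I/(P×r) = 2 years


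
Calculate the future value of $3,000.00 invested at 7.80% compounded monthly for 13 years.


Compound interest formula: A = P(1 + r/n)^(nt)
A = $3,000.00 × (1 + 0.078/12)^(12 × 13)
Growth factor: (1 + 0.078/12)^156 = 2.74757502
A = $3,000.00 × 2.74757502
A = $8,242.73

A = P(1 + r/n)^(nt) = $8,242.73


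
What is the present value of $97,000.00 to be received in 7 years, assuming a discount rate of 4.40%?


Present value formula: PV = FV / (1 + r)^t
PV = $97,000.00 / (1 + 0.044)^7
PV = $97,000.00 / 1.351772
PV = $71,757.66

PV = FV / (1 + r)^t = $71,757.66


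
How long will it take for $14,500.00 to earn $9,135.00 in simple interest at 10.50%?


Rearrange the simple interest formula for t:
I = P × r × t  ⇒  t = I / (P × r)
t = $9,135.00 / ($14,500.00 × 0.105)
t = 6

t = I/(P×r) = 6 years


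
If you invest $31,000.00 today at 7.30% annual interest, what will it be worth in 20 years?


Future value formula: FV = PV × (1 + r)^t
FV = $31,000.00 × (1 + 0.073)^20
FV = $31,000.00 × 4.0925542
FV = $126,869.18

FV = PV × (1 + r)^t = $126,869.18


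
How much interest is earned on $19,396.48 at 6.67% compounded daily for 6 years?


Compound interest earned = final amount − principal.
A = P(1 + r/n)^(nt) = $19,396.48 × (1 + 0.0667/365)^(365 × 6) = $28,940.88
Interest = A − P = $28,940.88 − $19,396.48 = $9,544.40

Interest = A - P = $9,544.40


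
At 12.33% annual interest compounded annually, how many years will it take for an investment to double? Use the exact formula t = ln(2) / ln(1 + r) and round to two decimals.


Doubling condition: (1 + r)^t = 2
Take ln of both sides: t × ln(1 + r) = ln(2)
t = ln(2) / ln(1 + r)
t = 0.693147 / 0.116271
t = 5.96

t = ln(2) / ln(1 + r) = 5.96 years


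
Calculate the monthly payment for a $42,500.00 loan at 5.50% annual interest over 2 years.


Loan payment formula: PMT = PV × r / (1 − (1 + r)^(−n))
Monthly rate r = 0.055/12 ≈ 0.00458333, n = 24 months
Denominator: 1 − (1 + 0.055/12)^(−24) = 0.1039407
PMT = $42,500.00 × (0.055/12) / 0.1039407
PMT = $1,874.07 per month

PMT = PV × r / (1-(1+r)^(-n)) = $1,874.07/month


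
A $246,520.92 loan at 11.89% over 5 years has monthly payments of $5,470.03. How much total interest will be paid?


Total paid over the life of the loan = PMT × n.
Total paid = $5,470.03 × 60 = $328,201.80
Total interest = total paid − principal = $328,201.80 − $246,520.92 = $81,680.88

Total interest = (PMT × n) - PV = $81,680.88


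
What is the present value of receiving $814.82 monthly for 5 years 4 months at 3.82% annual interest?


Present value of an ordinary annuity: PV = PMT × (1 − (1 + r)^(−n)) / r
Monthly rate r = 0.0382/12 ≈ 0.00318333, n = 64
PV = $814.82 × (1 − (1 + 0.0382/12)^(−64)) / (0.0382/12)
PV = $814.82 × 57.818688
PV = $47,111.82

PV = PMT × (1-(1+r)^(-n))/r = $47,111.82


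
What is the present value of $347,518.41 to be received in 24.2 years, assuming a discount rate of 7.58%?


Present value formula: PV = FV / (1 + r)^t
PV = $347,518.41 / (1 + 0.0758)^24.2
PV = $347,518.41 / 5.860076
PV = $59,302.71

PV = FV / (1 + r)^t = $59,302.71


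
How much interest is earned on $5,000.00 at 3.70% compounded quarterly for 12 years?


Compound interest earned = final amount − principal.
A = P(1 + r/n)^(nt) = $5,000.00 × (1 + 0.037/4)^(4 × 12) = $7,778.76
Interest = A − P = $7,778.76 − $5,000.00 = $2,778.76

Interest = A - P = $2,778.76


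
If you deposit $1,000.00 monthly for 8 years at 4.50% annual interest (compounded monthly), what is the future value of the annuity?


Future value of an ordinary annuity: FV = PMT × ((1 + r)^n − 1) / r
Monthly rate r = 0.045/12 = 0.00375, n = 96
FV = $1,000.00 × ((1 + 0.045/12)^96 − 1) / (0.045/12)
FV = $1,000.00 × 115.297241
FV = $115,297.24

FV = PMT × ((1+r)^n - 1)/r = $115,297.24


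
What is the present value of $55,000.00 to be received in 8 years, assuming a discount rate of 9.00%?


Present value formula: PV = FV / (1 + r)^t
PV = $55,000.00 / (1 + 0.09)^8
PV = $55,000.00 / 1.9925626
PV = $27,602.65

PV = FV / (1 + r)^t = $27,602.65


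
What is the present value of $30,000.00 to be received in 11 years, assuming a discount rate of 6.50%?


Present value formula: PV = FV / (1 + r)^t
PV = $30,000.00 / (1 + 0.065)^11
PV = $30,000.00 / 1.999151
PV = $15,006.37

PV = FV / (1 + r)^t = $15,006.37


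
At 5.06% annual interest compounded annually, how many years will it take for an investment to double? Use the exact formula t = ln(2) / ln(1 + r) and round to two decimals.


Doubling condition: (1 + r)^t = 2
Take ln of both sides: t × ln(1 + r) = ln(2)
t = ln(2) / ln(1 + r)
t = 0.693147 / 0.049361
t = 14.04

t = ln(2) / ln(1 + r) = 14.04 years


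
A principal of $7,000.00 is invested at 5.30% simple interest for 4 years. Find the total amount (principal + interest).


Total amount formula: A = P(1 + rt) = P + P·r·t
Interest: I = P × r × t = $7,000.00 × 0.053 × 4 = $1,484.00
A = P + I = $7,000.00 + $1,484.00 = $8,484.00

A = P + I = P(1 + rt) = $8,484.00


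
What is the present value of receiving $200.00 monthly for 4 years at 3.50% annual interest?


Present value of an ordinary annuity: PV = PMT × (1 − (1 + r)^(−n)) / r
Monthly rate r = 0.035/12 ≈ 0.00291667, n = 48
PV = $200.00 × (1 − (1 + 0.035/12)^(−48)) / (0.035/12)
PV = $200.00 × 44.730719
PV = $8,946.14

PV = PMT × (1-(1+r)^(-n))/r = $8,946.14


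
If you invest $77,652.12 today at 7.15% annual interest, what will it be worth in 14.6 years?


Future value formula: FV = PV × (1 + r)^t
FV = $77,652.12 × (1 + 0.0715)^14.6
FV = $77,652.12 × 2.740853
FV = $212,833.05

FV = PV × (1 + r)^t = $212,833.05


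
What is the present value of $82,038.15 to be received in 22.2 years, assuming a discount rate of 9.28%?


Present value formula: PV = FV / (1 + r)^t
PV = $82,038.15 / (1 + 0.0928)^22.2
PV = $82,038.15 / 7.171388
PV = $11,439.65

PV = FV / (1 + r)^t = $11,439.65


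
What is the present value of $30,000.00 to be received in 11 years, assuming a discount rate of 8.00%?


Present value formula: PV = FV / (1 + r)^t
PV = $30,000.00 / (1 + 0.08)^11
PV = $30,000.00 / 2.331639
PV = $12,866.49

PV = FV / (1 + r)^t = $12,866.49


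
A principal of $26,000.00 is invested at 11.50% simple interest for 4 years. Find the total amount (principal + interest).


Total amount formula: A = P(1 + rt) = P + P·r·t
Interest: I = P × r × t = $26,000.00 × 0.115 × 4 = $11,960.00
A = P + I = $26,000.00 + $11,960.00 = $37,960.00

A = P + I = P(1 + rt) = $37,960.00


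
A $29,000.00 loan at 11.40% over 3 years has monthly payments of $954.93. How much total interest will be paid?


Total paid over the life of the loan = PMT × n.
Total paid = $954.93 × 36 = $34,377.48
Total interest = total paid − principal = $34,377.48 − $29,000.00 = $5,377.48

Total interest = (PMT × n) - PV = $5,377.48


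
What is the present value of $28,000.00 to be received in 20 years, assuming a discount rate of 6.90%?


Present value formula: PV = FV / (1 + r)^t
PV = $28,000.00 / (1 + 0.069)^20
PV = $28,000.00 / 3.7979925
PV = $7,372.32

PV = FV / (1 + r)^t = $7,372.32


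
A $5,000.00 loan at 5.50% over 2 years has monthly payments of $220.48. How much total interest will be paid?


Total paid over the life of the loan = PMT × n.
Total paid = $220.48 × 24 = $5,291.52
Total interest = total paid − principal = $5,291.52 − $5,000.00 = $291.52

Total interest = (PMT × n) - PV = $291.52


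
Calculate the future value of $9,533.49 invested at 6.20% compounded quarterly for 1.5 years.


Compound interest formula: A = P(1 + r/n)^(nt)
A = $9,533.49 × (1 + 0.062/4)^(4 × 1.5)
Growth factor: (1 + 0.062/4)^6 = 1.096679
A = $9,533.49 × 1.096679
A = $10,455.18

A = P(1 + r/n)^(nt) = $10,455.18


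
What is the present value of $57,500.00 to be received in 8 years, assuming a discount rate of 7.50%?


Present value formula: PV = FV / (1 + r)^t
PV = $57,500.00 / (1 + 0.075)^8
PV = $57,500.00 / 1.783478
PV = $32,240.38

PV = FV / (1 + r)^t = $32,240.38


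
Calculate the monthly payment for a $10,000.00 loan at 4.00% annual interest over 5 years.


Loan payment formula: PMT = PV × r / (1 − (1 + r)^(−n))
Monthly rate r = 0.04/12 ≈ 0.00333333, n = 60 months
Denominator: 1 − (1 + 0.04/12)^(−60) = 0.180997
PMT = $10,000.00 × (0.04/12) / 0.180997
PMT = $184.17 per month

PMT = PV × r / (1-(1+r)^(-n)) = $184.17/month


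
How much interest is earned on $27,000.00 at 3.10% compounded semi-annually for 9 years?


Compound interest earned = final amount − principal.
A = P(1 + r/n)^(nt) = $27,000.00 × (1 + 0.031/2)^(2 × 9) = $35,612.50
Interest = A − P = $35,612.50 − $27,000.00 = $8,612.50

Interest = A - P = $8,612.50


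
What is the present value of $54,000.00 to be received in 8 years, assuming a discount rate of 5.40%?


Present value formula: PV = FV / (1 + r)^t
PV = $54,000.00 / (1 + 0.054)^8
PV = $54,000.00 / 1.5230876
PV = $35,454.30

PV = FV / (1 + r)^t = $35,454.30


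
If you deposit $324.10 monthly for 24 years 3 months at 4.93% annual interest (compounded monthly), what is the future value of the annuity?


Future value of an ordinary annuity: FV = PMT × ((1 + r)^n − 1) / r
Monthly rate r = 0.0493/12 ≈ 0.00410833, n = 291
FV = $324.10 × ((1 + 0.0493/12)^291 − 1) / (0.0493/12)
FV = $324.10 × 559.158012
FV = $181,223.11

FV = PMT × ((1+r)^n - 1)/r = $181,223.11


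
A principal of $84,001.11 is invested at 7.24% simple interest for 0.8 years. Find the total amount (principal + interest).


Total amount formula: A = P(1 + rt) = P + P·r·t
Interest: I = P × r × t = $84,001.11 × 0.0724 × 0.8 = $4,865.34
A = P + I = $84,001.11 + $4,865.34 = $88,866.45

A = P + I = P(1 + rt) = $88,866.45


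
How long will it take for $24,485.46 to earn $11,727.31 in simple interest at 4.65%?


Rearrange the simple interest formula for t:
I = P × r × t  ⇒  t = I / (P × r)
t = $11,727.31 / ($24,485.46 × 0.0465)
t = 10.3

t = I/(P×r) = 10.3 years


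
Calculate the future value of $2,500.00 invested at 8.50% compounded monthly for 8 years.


Compound interest formula: A = P(1 + r/n)^(nt)
A = $2,500.00 × (1 + 0.085/12)^(12 × 8)
Growth factor: (1 + 0.085/12)^96 = 1.969152
A = $2,500.00 × 1.969152
A = $4,922.88

A = P(1 + r/n)^(nt) = $4,922.88


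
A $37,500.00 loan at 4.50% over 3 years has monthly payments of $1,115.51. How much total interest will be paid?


Total paid over the life of the loan = PMT × n.
Total paid = $1,115.51 × 36 = $40,158.36
Total interest = total paid − principal = $40,158.36 − $37,500.00 = $2,658.36

Total interest = (PMT × n) - PV = $2,658.36


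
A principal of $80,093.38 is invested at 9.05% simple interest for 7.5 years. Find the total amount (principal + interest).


Total amount formula: A = P(1 + rt) = P + P·r·t
Interest: I = P × r × t = $80,093.38 × 0.0905 × 7.5 = $54,363.38
A = P + I = $80,093.38 + $54,363.38 = $134,456.76

A = P + I = P(1 + rt) = $134,456.76


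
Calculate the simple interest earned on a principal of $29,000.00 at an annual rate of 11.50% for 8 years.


Simple interest formula: I = P × r × t
I = $29,000.00 × 0.115 × 8
I = $26,680.00

I = P × r × t = $26,680.00


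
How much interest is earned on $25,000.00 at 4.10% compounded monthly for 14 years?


Compound interest earned = final amount − principal.
A = P(1 + r/n)^(nt) = $25,000.00 × (1 + 0.041/12)^(12 × 14) = $44,340.46
Interest = A − P = $44,340.46 − $25,000.00 = $19,340.46

Interest = A - P = $19,340.46


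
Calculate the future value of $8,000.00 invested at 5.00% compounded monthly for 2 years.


Compound interest formula: A = P(1 + r/n)^(nt)
A = $8,000.00 × (1 + 0.05/12)^(12 × 2)
Growth factor: (1 + 0.05/12)^24 = 1.104941
A = $8,000.00 × 1.104941
A = $8,839.53

A = P(1 + r/n)^(nt) = $8,839.53


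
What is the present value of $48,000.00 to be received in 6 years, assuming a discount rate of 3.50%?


Present value formula: PV = FV / (1 + r)^t
PV = $48,000.00 / (1 + 0.035)^6
PV = $48,000.00 / 1.2292553
PV = $39,048.03

PV = FV / (1 + r)^t = $39,048.03


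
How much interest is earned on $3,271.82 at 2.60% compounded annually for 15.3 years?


Compound interest earned = final amount − principal.
A = P(1 + r/n)^(nt) = $3,271.82 × (1 + 0.026/1)^(1 × 15.3) = $4,845.56
Interest = A − P = $4,845.56 − $3,271.82 = $1,573.74

Interest = A - P = $1,573.74


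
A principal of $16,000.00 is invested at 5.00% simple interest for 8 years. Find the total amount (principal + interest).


Total amount formula: A = P(1 + rt) = P + P·r·t
Interest: I = P × r × t = $16,000.00 × 0.05 × 8 = $6,400.00
A = P + I = $16,000.00 + $6,400.00 = $22,400.00

A = P + I = P(1 + rt) = $22,400.00


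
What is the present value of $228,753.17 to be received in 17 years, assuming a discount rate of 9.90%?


Present value formula: PV = FV / (1 + r)^t
PV = $228,753.17 / (1 + 0.099)^17
PV = $228,753.17 / 4.976921
PV = $45,962.79

PV = FV / (1 + r)^t = $45,962.79


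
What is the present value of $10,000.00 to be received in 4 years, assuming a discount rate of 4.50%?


Present value formula: PV = FV / (1 + r)^t
PV = $10,000.00 / (1 + 0.045)^4
PV = $10,000.00 / 1.192519
PV = $8,385.61

PV = FV / (1 + r)^t = $8,385.61


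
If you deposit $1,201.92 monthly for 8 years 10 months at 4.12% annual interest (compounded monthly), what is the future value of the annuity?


Future value of an ordinary annuity: FV = PMT × ((1 + r)^n − 1) / r
Monthly rate r = 0.0412/12 ≈ 0.00343333, n = 106
FV = $1,201.92 × ((1 + 0.0412/12)^106 − 1) / (0.0412/12)
FV = $1,201.92 × 127.596584
FV = $153,360.89

FV = PMT × ((1+r)^n - 1)/r = $153,360.89


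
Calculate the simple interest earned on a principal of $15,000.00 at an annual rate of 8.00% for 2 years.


Simple interest formula: I = P × r × t
I = $15,000.00 × 0.08 × 2
I = $2,400.00

I = P × r × t = $2,400.00


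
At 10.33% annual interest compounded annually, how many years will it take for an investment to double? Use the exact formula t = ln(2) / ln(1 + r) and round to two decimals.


Doubling condition: (1 + r)^t = 2
Take ln of both sides: t × ln(1 + r) = ln(2)
t = ln(2) / ln(1 + r)
t = 0.693147 / 0.098306
t = 7.05

t = ln(2) / ln(1 + r) = 7.05 years


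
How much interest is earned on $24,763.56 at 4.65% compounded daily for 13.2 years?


Compound interest earned = final amount − principal.
A = P(1 + r/n)^(nt) = $24,763.56 × (1 + 0.0465/365)^(365 × 13.2) = $45,747.36
Interest = A − P = $45,747.36 − $24,763.56 = $20,983.80

Interest = A - P = $20,983.80


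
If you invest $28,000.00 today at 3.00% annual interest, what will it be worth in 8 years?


Future value formula: FV = PV × (1 + r)^t
FV = $28,000.00 × (1 + 0.03)^8
FV = $28,000.00 × 1.266770
FV = $35,469.56

FV = PV × (1 + r)^t = $35,469.56


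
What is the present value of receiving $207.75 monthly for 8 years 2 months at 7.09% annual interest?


Present value of an ordinary annuity: PV = PMT × (1 − (1 + r)^(−n)) / r
Monthly rate r = 0.0709/12 ≈ 0.00590833, n = 98
PV = $207.75 × (1 − (1 + 0.0709/12)^(−98)) / (0.0709/12)
PV = $207.75 × 74.233301
PV = $15,421.97

PV = PMT × (1-(1+r)^(-n))/r = $15,421.97


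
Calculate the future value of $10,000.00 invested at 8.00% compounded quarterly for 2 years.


Compound interest formula: A = P(1 + r/n)^(nt)
A = $10,000.00 × (1 + 0.08/4)^(4 × 2)
Growth factor: (1 + 0.08/4)^8 = 1.171659
A = $10,000.00 × 1.171659
A = $11,716.59

A = P(1 + r/n)^(nt) = $11,716.59


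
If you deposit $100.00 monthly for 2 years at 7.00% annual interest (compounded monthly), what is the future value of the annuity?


Future value of an ordinary annuity: FV = PMT × ((1 + r)^n − 1) / r
Monthly rate r = 0.07/12 ≈ 0.00583333, n = 24
FV = $100.00 × ((1 + 0.07/12)^24 − 1) / (0.07/12)
FV = $100.00 × 25.681032
FV = $2,568.10

FV = PMT × ((1+r)^n - 1)/r = $2,568.10


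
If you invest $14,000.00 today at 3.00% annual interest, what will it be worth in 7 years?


Future value formula: FV = PV × (1 + r)^t
FV = $14,000.00 × (1 + 0.03)^7
FV = $14,000.00 × 1.2298739
FV = $17,218.23

FV = PV × (1 + r)^t = $17,218.23


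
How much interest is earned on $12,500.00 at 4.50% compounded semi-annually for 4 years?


Compound interest earned = final amount − principal.
A = P(1 + r/n)^(nt) = $12,500.00 × (1 + 0.045/2)^(2 × 4) = $14,935.39
Interest = A − P = $14,935.39 − $12,500.00 = $2,435.39

Interest = A - P = $2,435.39


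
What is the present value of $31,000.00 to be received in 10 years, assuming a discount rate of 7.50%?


Present value formula: PV = FV / (1 + r)^t
PV = $31,000.00 / (1 + 0.075)^10
PV = $31,000.00 / 2.061032
PV = $15,041.01

PV = FV / (1 + r)^t = $15,041.01


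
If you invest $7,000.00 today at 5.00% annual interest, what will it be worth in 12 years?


Future value formula: FV = PV × (1 + r)^t
FV = $7,000.00 × (1 + 0.05)^12
FV = $7,000.00 × 1.795856
FV = $12,570.99

FV = PV × (1 + r)^t = $12,570.99


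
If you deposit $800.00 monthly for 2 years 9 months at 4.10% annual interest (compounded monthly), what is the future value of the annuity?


Future value of an ordinary annuity: FV = PMT × ((1 + r)^n − 1) / r
Monthly rate r = 0.041/12 ≈ 0.00341667, n = 33
FV = $800.00 × ((1 + 0.041/12)^33 − 1) / (0.041/12)
FV = $800.00 × 34.869356
FV = $27,895.48

FV = PMT × ((1+r)^n - 1)/r = $27,895.48


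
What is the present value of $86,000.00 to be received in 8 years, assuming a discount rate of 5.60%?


Present value formula: PV = FV / (1 + r)^t
PV = $86,000.00 / (1 + 0.056)^8
PV = $86,000.00 / 1.5463626
PV = $55,614.38

PV = FV / (1 + r)^t = $55,614.38


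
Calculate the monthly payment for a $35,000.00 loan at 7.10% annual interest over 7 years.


Loan payment formula: PMT = PV × r / (1 − (1 + r)^(−n))
Monthly rate r = 0.071/12 ≈ 0.00591667, n = 84 months
Denominator: 1 − (1 + 0.071/12)^(−84) = 0.390755
PMT = $35,000.00 × (0.071/12) / 0.390755
PMT = $529.96 per month

PMT = PV × r / (1-(1+r)^(-n)) = $529.96/month


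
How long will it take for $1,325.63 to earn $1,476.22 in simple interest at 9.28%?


Rearrange the simple interest formula for t:
I = P × r × t  ⇒  t = I / (P × r)
t = $1,476.22 / ($1,325.63 × 0.0928)
t = 12

t = I/(P×r) = 12 years


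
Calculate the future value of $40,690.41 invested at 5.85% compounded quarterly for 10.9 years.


Compound interest formula: A = P(1 + r/n)^(nt)
A = $40,690.41 × (1 + 0.0585/4)^(4 × 10.9)
Growth factor: (1 + 0.0585/4)^43.6 = 1.8833124
A = $40,690.41 × 1.8833124
A = $76,632.75

A = P(1 + r/n)^(nt) = $76,632.75


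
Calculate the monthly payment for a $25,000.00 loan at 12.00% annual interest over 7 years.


Loan payment formula: PMT = PV × r / (1 − (1 + r)^(−n))
Monthly rate r = 0.12/12 = 0.01, n = 84 months
Denominator: 1 − (1 + 0.12/12)^(−84) = 0.566485
PMT = $25,000.00 × (0.12/12) / 0.566485
PMT = $441.32 per month

PMT = PV × r / (1-(1+r)^(-n)) = $441.32/month


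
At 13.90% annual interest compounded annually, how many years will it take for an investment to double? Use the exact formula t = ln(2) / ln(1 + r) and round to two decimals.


Doubling condition: (1 + r)^t = 2
Take ln of both sides: t × ln(1 + r) = ln(2)
t = ln(2) / ln(1 + r)
t = 0.693147 / 0.130151
t = 5.33

t = ln(2) / ln(1 + r) = 5.33 years


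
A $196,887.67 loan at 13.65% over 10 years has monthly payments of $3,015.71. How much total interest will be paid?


Total paid over the life of the loan = PMT × n.
Total paid = $3,015.71 × 120 = $361,885.20
Total interest = total paid − principal = $361,885.20 − $196,887.67 = $164,997.53

Total interest = (PMT × n) - PV = $164,997.53


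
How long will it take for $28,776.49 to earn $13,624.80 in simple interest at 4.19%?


Rearrange the simple interest formula for t:
I = P × r × t  ⇒  t = I / (P × r)
t = $13,624.80 / ($28,776.49 × 0.0419)
t = 11.3

t = I/(P×r) = 11.3 years


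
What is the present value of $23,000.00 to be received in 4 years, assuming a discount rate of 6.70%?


Present value formula: PV = FV / (1 + r)^t
PV = $23,000.00 / (1 + 0.067)^4
PV = $23,000.00 / 1.296157
PV = $17,744.76

PV = FV / (1 + r)^t = $17,744.76


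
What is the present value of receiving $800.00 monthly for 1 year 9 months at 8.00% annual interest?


Present value of an ordinary annuity: PV = PMT × (1 − (1 + r)^(−n)) / r
Monthly rate r = 0.08/12 ≈ 0.00666667, n = 21
PV = $800.00 × (1 − (1 + 0.08/12)^(−21)) / (0.08/12)
PV = $800.00 × 19.535665
PV = $15,628.53

PV = PMT × (1-(1+r)^(-n))/r = $15,628.53


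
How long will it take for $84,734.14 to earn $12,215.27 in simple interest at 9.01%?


Rearrange the simple interest formula for t:
I = P × r × t  ⇒  t = I / (P × r)
t = $12,215.27 / ($84,734.14 × 0.0901)
t = 1.6

t = I/(P×r) = 1.6 years


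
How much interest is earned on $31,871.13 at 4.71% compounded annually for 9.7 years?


Compound interest earned = final amount − principal.
A = P(1 + r/n)^(nt) = $31,871.13 × (1 + 0.0471/1)^(1 × 9.7) = $49,806.11
Interest = A − P = $49,806.11 − $31,871.13 = $17,934.98

Interest = A - P = $17,934.98


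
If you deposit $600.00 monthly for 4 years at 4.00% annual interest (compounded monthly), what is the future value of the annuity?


Future value of an ordinary annuity: FV = PMT × ((1 + r)^n − 1) / r
Monthly rate r = 0.04/12 ≈ 0.00333333, n = 48
FV = $600.00 × ((1 + 0.04/12)^48 − 1) / (0.04/12)
FV = $600.00 × 51.959601
FV = $31,175.76

FV = PMT × ((1+r)^n - 1)/r = $31,175.76


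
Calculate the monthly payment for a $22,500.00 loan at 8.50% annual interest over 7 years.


Loan payment formula: PMT = PV × r / (1 − (1 + r)^(−n))
Monthly rate r = 0.085/12 ≈ 0.00708333, n = 84 months
Denominator: 1 − (1 + 0.085/12)^(−84) = 0.447279
PMT = $22,500.00 × (0.085/12) / 0.447279
PMT = $356.32 per month

PMT = PV × r / (1-(1+r)^(-n)) = $356.32/month


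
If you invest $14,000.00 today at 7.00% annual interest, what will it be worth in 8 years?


Future value formula: FV = PV × (1 + r)^t
FV = $14,000.00 × (1 + 0.07)^8
FV = $14,000.00 × 1.7181862
FV = $24,054.61

FV = PV × (1 + r)^t = $24,054.61
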